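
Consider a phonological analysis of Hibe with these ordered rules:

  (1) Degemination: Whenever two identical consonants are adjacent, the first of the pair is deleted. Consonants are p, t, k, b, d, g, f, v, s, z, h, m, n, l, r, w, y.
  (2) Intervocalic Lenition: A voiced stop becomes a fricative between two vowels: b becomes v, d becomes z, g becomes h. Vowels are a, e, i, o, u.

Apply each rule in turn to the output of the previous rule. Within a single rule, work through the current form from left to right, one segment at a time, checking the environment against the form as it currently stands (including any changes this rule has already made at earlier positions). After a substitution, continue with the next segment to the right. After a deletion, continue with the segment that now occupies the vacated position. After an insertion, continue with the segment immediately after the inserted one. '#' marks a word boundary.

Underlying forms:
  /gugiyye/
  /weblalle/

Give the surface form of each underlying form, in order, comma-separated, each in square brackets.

/gugiyye/:
  (1) Degemination: [gugiyye] → [gugiye]
  (2) Intervocalic Lenition: [gugiye] → [guhiye]
/weblalle/:
  (1) Degemination: [weblalle] → [weblale]
  (2) Intervocalic Lenition: no change — [weblale]

[guhiye], [weblale]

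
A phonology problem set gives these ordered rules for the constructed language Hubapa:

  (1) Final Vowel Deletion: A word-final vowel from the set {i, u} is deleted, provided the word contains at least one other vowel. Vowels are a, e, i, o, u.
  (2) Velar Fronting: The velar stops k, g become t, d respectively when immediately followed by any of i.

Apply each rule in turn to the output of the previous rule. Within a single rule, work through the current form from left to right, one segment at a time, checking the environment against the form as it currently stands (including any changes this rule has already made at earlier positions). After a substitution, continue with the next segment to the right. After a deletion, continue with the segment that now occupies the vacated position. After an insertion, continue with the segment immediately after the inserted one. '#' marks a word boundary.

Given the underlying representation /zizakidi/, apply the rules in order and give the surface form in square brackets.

(1) Final Vowel Deletion: [zizakidi] → [zizakid]
(2) Velar Fronting: [zizakid] → [zizatid]

[zizatid]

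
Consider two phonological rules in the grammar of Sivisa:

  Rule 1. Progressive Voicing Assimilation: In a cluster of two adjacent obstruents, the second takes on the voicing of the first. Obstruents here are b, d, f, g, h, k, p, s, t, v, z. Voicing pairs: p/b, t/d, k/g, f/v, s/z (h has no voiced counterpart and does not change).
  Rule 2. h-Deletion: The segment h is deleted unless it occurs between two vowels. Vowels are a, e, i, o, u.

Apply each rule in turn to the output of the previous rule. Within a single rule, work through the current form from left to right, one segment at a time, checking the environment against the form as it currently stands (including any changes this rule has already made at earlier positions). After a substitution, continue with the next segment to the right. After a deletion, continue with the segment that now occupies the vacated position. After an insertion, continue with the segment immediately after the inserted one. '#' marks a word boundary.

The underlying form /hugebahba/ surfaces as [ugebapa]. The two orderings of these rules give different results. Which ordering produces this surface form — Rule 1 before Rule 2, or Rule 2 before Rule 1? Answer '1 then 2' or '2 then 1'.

1 then 2

Order 1 then 2:
  1 Progressive Voicing Assimilation: [hugebahba] → [hugebahpa]
  2 h-Deletion: [hugebahpa] → [ugebapa]
  result: [ugebapa]
Order 2 then 1:
  2 h-Deletion: [hugebahba] → [ugebaba]
  1 Progressive Voicing Assimilation: no change — [ugebaba]
  result: [ugebaba]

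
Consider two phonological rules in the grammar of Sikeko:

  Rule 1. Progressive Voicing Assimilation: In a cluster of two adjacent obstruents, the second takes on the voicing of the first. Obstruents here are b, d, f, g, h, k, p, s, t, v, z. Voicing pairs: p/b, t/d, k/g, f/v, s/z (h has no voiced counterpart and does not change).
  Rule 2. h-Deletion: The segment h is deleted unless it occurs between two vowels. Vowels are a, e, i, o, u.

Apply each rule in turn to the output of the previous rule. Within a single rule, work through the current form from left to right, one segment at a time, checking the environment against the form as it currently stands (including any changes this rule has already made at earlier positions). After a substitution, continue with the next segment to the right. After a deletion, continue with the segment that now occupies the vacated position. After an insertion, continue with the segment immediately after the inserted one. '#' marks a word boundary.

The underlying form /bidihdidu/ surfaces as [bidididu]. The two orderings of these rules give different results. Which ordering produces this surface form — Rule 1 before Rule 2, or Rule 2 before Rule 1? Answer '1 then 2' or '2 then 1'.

2 then 1

Order 1 then 2:
  1 Progressive Voicing Assimilation: [bidihdidu] → [bidihtidu]
  2 h-Deletion: [bidihtidu] → [biditidu]
  result: [biditidu]
Order 2 then 1:
  2 h-Deletion: [bidihdidu] → [bidididu]
  1 Progressive Voicing Assimilation: no change — [bidididu]
  result: [bidididu]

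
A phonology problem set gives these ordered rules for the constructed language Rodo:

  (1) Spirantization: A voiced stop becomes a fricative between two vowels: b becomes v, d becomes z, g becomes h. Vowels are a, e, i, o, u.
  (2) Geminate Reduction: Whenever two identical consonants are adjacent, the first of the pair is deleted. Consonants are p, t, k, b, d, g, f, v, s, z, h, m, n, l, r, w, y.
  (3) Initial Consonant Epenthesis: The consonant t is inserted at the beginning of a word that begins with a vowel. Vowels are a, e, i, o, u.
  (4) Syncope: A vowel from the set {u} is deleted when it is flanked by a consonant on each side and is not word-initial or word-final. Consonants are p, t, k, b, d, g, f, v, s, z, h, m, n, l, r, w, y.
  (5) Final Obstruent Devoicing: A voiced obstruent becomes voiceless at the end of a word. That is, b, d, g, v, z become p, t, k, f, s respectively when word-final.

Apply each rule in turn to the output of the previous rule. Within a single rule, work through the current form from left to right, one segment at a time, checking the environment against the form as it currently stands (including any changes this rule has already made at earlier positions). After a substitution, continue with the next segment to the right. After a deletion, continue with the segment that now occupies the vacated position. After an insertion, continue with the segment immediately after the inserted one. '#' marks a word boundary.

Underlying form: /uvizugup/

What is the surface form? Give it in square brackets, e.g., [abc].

[tvizhp]

(1) Spirantization: [uvizugup] → [uvizuhup]
(2) Geminate Reduction: no change — [uvizuhup]
(3) Initial Consonant Epenthesis: [uvizuhup] → [tuvizuhup]
(4) Syncope: [tuvizuhup] → [tvizhp]
(5) Final Obstruent Devoicing: no change — [tvizhp]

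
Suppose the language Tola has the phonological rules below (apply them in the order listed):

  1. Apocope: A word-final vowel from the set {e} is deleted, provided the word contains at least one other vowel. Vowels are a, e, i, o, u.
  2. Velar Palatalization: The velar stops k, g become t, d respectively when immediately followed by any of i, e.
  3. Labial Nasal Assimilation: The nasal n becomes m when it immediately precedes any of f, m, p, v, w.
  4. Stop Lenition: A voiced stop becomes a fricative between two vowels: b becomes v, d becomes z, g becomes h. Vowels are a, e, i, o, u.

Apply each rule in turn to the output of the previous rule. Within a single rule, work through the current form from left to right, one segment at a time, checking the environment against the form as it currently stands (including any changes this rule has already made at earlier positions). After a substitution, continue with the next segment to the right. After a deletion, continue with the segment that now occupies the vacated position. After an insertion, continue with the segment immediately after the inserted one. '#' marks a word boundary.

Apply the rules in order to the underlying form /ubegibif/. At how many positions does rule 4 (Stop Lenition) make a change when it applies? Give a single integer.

3

1 Apocope: no change — [ubegibif]
2 Velar Palatalization: [ubegibif] → [ubedibif]
3 Labial Nasal Assimilation: no change — [ubedibif]
4 Stop Lenition: [ubedibif] → [uvezivif]
Rule 4 changed 3 position(s).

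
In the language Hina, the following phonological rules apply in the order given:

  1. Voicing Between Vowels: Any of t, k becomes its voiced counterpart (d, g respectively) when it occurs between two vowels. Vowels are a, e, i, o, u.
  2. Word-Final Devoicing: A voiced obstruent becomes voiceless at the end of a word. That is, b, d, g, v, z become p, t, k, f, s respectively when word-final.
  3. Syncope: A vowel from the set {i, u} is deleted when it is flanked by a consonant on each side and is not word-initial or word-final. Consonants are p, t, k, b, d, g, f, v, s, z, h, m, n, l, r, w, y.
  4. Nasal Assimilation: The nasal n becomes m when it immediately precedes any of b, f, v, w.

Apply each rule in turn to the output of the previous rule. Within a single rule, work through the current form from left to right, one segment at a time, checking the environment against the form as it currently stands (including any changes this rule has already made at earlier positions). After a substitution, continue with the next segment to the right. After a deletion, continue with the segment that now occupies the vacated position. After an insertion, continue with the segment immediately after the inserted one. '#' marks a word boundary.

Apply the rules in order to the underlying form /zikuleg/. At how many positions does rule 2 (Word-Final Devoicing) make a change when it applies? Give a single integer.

1 Voicing Between Vowels: [zikuleg] → [ziguleg]
2 Word-Final Devoicing: [ziguleg] → [zigulek]
3 Syncope: [zigulek] → [zglek]
4 Nasal Assimilation: no change — [zglek]
Rule 2 changed 1 position(s).

1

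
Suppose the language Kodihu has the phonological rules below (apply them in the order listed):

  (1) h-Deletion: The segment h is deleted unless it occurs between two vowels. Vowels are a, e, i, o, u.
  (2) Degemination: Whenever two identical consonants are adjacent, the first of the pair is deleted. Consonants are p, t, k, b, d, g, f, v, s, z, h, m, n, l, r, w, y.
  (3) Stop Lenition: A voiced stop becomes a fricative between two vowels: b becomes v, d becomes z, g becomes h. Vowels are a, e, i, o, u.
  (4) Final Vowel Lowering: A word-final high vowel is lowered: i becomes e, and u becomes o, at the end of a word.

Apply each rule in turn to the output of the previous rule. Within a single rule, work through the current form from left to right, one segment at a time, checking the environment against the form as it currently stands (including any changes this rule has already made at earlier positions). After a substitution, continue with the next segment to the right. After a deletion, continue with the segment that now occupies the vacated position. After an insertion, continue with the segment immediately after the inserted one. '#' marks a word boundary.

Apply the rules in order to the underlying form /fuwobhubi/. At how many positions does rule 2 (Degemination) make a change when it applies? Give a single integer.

(1) h-Deletion: [fuwobhubi] → [fuwobubi]
(2) Degemination: no change — [fuwobubi]
(3) Stop Lenition: [fuwobubi] → [fuwovuvi]
(4) Final Vowel Lowering: [fuwovuvi] → [fuwovuve]
Rule 2 changed 0 position(s).

0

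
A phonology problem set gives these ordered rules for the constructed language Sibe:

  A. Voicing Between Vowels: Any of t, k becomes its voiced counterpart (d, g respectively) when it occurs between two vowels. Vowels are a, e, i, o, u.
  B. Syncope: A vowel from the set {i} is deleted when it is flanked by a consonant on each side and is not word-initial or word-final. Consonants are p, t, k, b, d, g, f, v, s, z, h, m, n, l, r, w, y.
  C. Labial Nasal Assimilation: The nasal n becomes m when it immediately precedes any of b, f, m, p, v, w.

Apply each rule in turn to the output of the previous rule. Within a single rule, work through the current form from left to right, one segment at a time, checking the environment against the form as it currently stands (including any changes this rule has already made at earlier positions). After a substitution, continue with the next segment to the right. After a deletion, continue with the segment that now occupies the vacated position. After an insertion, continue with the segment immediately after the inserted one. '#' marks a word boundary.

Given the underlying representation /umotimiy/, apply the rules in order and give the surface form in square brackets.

A Voicing Between Vowels: [umotimiy] → [umodimiy]
B Syncope: [umodimiy] → [umodmy]
C Labial Nasal Assimilation: no change — [umodmy]

[umodmy]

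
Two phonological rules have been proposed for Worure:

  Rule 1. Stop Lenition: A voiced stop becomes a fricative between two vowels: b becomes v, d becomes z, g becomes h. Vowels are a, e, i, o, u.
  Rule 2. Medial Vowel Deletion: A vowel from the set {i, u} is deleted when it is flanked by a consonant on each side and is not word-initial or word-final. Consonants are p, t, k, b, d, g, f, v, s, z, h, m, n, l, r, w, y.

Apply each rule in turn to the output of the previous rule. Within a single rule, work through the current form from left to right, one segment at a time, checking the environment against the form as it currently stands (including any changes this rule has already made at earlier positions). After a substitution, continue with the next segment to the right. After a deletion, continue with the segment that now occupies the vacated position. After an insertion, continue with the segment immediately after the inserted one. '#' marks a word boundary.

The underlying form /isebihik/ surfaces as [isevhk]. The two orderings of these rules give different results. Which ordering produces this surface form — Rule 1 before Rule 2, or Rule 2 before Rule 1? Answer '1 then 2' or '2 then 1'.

1 then 2

Order 1 then 2:
  1 Stop Lenition: [isebihik] → [isevihik]
  2 Medial Vowel Deletion: [isevihik] → [isevhk]
  result: [isevhk]
Order 2 then 1:
  2 Medial Vowel Deletion: [isebihik] → [isebhk]
  1 Stop Lenition: no change — [isebhk]
  result: [isebhk]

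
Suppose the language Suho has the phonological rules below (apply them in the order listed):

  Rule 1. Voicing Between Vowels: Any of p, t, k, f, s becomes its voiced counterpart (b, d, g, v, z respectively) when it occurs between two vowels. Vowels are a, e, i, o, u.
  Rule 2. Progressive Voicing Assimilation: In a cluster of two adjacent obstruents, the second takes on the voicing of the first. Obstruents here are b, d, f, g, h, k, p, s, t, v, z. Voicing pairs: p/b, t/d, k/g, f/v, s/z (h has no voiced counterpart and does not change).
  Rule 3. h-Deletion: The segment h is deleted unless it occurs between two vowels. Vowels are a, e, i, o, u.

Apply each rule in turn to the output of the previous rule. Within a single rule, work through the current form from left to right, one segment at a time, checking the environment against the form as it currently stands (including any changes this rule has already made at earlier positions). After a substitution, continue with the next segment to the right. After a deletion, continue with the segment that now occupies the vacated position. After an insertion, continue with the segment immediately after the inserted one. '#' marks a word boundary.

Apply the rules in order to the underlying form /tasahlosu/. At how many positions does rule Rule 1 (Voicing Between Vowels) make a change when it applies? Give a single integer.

2

Rule 1 Voicing Between Vowels: [tasahlosu] → [tazahlozu]
Rule 2 Progressive Voicing Assimilation: no change — [tazahlozu]
Rule 3 h-Deletion: [tazahlozu] → [tazalozu]
Rule Rule 1 changed 2 position(s).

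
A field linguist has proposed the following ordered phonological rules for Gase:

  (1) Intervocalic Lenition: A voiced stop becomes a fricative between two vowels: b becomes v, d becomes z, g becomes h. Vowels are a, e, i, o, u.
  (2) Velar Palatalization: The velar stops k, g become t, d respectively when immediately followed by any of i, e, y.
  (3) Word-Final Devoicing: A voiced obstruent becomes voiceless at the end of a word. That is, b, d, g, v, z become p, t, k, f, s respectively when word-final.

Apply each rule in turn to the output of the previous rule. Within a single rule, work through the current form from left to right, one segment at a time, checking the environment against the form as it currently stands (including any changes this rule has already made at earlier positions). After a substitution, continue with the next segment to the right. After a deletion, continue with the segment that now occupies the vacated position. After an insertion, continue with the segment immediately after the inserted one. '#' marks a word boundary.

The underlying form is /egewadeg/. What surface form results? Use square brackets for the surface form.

[ehewazek]

(1) Intervocalic Lenition: [egewadeg] → [ehewazeg]
(2) Velar Palatalization: no change — [ehewazeg]
(3) Word-Final Devoicing: [ehewazeg] → [ehewazek]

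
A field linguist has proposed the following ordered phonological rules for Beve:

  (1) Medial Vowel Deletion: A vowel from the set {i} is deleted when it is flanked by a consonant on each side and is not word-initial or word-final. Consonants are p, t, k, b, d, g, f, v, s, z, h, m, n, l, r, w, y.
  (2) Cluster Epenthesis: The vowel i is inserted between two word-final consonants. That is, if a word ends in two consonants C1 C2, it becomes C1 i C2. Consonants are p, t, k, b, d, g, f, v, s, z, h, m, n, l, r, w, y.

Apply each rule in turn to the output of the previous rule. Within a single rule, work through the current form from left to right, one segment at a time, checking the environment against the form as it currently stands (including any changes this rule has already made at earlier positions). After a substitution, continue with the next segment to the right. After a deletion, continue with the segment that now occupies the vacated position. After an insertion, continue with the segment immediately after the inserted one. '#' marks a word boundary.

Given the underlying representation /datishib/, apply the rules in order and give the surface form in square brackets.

[datshib]

(1) Medial Vowel Deletion: [datishib] → [datshb]
(2) Cluster Epenthesis: [datshb] → [datshib]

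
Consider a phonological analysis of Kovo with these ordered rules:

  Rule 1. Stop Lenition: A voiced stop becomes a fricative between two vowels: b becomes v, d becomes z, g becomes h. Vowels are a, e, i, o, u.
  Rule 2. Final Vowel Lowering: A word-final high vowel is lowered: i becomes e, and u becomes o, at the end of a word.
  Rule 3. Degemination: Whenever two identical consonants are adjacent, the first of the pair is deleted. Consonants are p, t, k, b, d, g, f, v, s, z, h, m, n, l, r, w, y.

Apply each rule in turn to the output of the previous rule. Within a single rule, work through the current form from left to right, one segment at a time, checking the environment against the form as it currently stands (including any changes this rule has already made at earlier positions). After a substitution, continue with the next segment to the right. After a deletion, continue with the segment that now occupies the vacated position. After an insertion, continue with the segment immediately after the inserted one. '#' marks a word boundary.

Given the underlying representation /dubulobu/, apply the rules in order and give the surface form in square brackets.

[duvulovo]

Rule 1 Stop Lenition: [dubulobu] → [duvulovu]
Rule 2 Final Vowel Lowering: [duvulovu] → [duvulovo]
Rule 3 Degemination: no change — [duvulovo]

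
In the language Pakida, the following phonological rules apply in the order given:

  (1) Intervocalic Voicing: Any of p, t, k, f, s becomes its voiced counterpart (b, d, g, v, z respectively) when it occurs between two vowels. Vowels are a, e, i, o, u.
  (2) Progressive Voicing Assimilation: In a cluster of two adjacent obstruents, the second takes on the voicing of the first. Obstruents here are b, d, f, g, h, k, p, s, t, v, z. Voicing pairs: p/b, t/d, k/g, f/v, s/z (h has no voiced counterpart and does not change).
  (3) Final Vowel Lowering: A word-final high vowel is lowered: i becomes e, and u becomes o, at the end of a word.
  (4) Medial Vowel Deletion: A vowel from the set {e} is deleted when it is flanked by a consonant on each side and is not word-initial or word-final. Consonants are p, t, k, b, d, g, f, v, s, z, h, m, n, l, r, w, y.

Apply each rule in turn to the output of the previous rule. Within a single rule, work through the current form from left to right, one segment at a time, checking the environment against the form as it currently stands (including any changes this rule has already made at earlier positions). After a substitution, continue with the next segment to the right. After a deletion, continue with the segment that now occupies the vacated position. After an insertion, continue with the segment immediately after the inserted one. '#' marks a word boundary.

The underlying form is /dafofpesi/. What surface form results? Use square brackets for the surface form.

(1) Intervocalic Voicing: [dafofpesi] → [davofpezi]
(2) Progressive Voicing Assimilation: no change — [davofpezi]
(3) Final Vowel Lowering: [davofpezi] → [davofpeze]
(4) Medial Vowel Deletion: [davofpeze] → [davofpze]

[davofpze]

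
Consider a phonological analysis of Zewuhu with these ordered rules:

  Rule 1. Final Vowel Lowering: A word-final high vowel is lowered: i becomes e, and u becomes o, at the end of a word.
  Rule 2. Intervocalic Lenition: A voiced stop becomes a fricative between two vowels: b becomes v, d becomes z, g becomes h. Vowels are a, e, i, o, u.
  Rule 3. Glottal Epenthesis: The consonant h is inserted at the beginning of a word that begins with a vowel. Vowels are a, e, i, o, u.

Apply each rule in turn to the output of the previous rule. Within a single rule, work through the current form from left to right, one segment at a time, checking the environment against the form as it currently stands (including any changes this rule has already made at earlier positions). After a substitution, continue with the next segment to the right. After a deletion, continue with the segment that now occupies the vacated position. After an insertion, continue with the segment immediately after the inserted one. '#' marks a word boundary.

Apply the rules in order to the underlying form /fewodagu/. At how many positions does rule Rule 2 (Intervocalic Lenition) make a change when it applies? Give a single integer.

Rule 1 Final Vowel Lowering: [fewodagu] → [fewodago]
Rule 2 Intervocalic Lenition: [fewodago] → [fewozaho]
Rule 3 Glottal Epenthesis: no change — [fewozaho]
Rule Rule 2 changed 2 position(s).

2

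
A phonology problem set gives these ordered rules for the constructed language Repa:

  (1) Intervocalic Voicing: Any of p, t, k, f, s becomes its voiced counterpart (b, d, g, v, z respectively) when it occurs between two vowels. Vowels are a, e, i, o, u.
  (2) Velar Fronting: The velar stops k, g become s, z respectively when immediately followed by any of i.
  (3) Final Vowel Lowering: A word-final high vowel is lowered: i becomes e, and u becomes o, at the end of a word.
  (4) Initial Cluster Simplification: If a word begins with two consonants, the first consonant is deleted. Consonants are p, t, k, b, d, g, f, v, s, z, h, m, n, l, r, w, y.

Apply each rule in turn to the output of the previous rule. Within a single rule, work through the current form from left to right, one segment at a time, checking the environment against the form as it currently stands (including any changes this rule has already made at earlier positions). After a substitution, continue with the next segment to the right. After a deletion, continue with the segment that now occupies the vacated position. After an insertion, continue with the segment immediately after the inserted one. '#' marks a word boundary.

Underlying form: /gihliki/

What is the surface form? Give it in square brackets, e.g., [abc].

(1) Intervocalic Voicing: [gihliki] → [gihligi]
(2) Velar Fronting: [gihligi] → [zihlizi]
(3) Final Vowel Lowering: [zihlizi] → [zihlize]
(4) Initial Cluster Simplification: no change — [zihlize]

[zihlize]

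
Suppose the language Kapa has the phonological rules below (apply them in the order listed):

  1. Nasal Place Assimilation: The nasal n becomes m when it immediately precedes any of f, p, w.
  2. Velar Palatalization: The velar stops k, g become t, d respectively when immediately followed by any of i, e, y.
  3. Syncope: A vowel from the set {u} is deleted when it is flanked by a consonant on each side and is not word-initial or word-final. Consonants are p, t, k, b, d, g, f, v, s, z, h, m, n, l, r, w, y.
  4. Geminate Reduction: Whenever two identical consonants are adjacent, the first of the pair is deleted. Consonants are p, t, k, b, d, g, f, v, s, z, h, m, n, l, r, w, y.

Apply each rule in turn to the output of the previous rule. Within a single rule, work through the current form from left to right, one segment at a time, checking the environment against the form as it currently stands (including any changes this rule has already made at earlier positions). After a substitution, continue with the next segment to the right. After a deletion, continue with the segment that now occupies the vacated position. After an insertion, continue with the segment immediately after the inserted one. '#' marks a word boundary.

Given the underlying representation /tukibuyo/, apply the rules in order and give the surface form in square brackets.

[tibyo]

1 Nasal Place Assimilation: no change — [tukibuyo]
2 Velar Palatalization: [tukibuyo] → [tutibuyo]
3 Syncope: [tutibuyo] → [ttibyo]
4 Geminate Reduction: [ttibyo] → [tibyo]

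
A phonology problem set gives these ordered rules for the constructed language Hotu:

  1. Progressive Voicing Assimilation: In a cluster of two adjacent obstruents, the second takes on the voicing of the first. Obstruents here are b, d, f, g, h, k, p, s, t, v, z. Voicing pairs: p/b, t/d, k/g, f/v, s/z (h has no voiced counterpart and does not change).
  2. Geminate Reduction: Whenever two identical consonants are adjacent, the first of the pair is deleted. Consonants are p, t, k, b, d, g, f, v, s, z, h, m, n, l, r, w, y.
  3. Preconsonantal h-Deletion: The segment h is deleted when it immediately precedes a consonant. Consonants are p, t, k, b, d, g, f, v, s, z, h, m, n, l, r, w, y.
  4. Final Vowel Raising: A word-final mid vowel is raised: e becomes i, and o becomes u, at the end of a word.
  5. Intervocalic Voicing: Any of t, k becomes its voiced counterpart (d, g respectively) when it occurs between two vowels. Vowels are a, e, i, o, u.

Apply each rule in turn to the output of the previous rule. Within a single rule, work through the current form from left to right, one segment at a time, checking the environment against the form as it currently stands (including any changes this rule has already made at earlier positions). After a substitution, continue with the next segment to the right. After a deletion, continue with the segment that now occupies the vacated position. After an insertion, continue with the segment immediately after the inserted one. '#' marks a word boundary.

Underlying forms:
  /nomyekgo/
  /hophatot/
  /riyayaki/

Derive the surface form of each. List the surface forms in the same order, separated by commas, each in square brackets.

[nomyegu], [hophadot], [riyayagi]

/nomyekgo/:
  1 Progressive Voicing Assimilation: [nomyekgo] → [nomyekko]
  2 Geminate Reduction: [nomyekko] → [nomyeko]
  3 Preconsonantal h-Deletion: no change — [nomyeko]
  4 Final Vowel Raising: [nomyeko] → [nomyeku]
  5 Intervocalic Voicing: [nomyeku] → [nomyegu]
/hophatot/:
  1 Progressive Voicing Assimilation: no change — [hophatot]
  2 Geminate Reduction: no change — [hophatot]
  3 Preconsonantal h-Deletion: no change — [hophatot]
  4 Final Vowel Raising: no change — [hophatot]
  5 Intervocalic Voicing: [hophatot] → [hophadot]
/riyayaki/:
  1 Progressive Voicing Assimilation: no change — [riyayaki]
  2 Geminate Reduction: no change — [riyayaki]
  3 Preconsonantal h-Deletion: no change — [riyayaki]
  4 Final Vowel Raising: no change — [riyayaki]
  5 Intervocalic Voicing: [riyayaki] → [riyayagi]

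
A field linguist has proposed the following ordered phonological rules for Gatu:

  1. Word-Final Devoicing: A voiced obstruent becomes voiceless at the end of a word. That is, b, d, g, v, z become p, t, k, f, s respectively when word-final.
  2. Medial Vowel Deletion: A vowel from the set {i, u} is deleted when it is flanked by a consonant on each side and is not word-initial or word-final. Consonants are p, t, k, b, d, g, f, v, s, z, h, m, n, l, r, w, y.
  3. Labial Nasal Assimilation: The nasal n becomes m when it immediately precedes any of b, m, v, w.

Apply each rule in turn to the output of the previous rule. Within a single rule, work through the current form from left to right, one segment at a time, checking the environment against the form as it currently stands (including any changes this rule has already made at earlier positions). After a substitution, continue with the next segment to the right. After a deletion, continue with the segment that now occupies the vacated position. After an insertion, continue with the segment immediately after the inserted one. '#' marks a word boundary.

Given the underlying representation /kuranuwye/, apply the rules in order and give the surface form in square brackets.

[kramwye]

1 Word-Final Devoicing: no change — [kuranuwye]
2 Medial Vowel Deletion: [kuranuwye] → [kranwye]
3 Labial Nasal Assimilation: [kranwye] → [kramwye]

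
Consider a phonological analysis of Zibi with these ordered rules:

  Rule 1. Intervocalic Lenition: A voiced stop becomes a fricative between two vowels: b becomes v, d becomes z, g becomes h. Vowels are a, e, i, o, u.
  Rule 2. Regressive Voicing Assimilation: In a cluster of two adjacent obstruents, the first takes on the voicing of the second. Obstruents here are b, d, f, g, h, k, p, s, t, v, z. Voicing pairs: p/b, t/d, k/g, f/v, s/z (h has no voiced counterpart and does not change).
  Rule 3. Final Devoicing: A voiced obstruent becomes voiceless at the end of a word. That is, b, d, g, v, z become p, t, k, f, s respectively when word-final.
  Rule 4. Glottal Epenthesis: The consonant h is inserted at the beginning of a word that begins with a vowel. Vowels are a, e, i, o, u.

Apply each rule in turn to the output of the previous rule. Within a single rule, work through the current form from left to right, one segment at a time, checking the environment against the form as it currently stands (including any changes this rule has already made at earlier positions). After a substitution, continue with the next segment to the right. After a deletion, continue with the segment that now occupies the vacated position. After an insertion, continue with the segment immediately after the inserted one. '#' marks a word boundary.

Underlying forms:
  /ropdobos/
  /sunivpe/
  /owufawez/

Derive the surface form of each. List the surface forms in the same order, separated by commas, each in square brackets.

/ropdobos/:
  Rule 1 Intervocalic Lenition: [ropdobos] → [ropdovos]
  Rule 2 Regressive Voicing Assimilation: [ropdovos] → [robdovos]
  Rule 3 Final Devoicing: no change — [robdovos]
  Rule 4 Glottal Epenthesis: no change — [robdovos]
/sunivpe/:
  Rule 1 Intervocalic Lenition: no change — [sunivpe]
  Rule 2 Regressive Voicing Assimilation: [sunivpe] → [sunifpe]
  Rule 3 Final Devoicing: no change — [sunifpe]
  Rule 4 Glottal Epenthesis: no change — [sunifpe]
/owufawez/:
  Rule 1 Intervocalic Lenition: no change — [owufawez]
  Rule 2 Regressive Voicing Assimilation: no change — [owufawez]
  Rule 3 Final Devoicing: [owufawez] → [owufawes]
  Rule 4 Glottal Epenthesis: [owufawes] → [howufawes]

[robdovos], [sunifpe], [howufawes]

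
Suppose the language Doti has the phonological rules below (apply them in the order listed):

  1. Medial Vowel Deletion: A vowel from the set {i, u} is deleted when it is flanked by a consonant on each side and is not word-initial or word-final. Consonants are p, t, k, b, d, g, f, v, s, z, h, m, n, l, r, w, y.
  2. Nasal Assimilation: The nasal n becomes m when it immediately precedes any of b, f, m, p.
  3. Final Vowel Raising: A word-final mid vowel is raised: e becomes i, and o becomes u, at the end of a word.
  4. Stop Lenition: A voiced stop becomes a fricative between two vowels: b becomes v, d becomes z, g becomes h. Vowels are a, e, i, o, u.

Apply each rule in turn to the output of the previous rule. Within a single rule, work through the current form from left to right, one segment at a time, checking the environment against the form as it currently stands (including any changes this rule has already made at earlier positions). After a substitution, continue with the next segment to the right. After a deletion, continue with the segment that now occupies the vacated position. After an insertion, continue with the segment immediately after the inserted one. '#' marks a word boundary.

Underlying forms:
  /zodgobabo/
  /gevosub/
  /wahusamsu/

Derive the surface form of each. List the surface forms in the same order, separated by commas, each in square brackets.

[zodgovavu], [gevosb], [wahsamsu]

/zodgobabo/:
  1 Medial Vowel Deletion: no change — [zodgobabo]
  2 Nasal Assimilation: no change — [zodgobabo]
  3 Final Vowel Raising: [zodgobabo] → [zodgobabu]
  4 Stop Lenition: [zodgobabu] → [zodgovavu]
/gevosub/:
  1 Medial Vowel Deletion: [gevosub] → [gevosb]
  2 Nasal Assimilation: no change — [gevosb]
  3 Final Vowel Raising: no change — [gevosb]
  4 Stop Lenition: no change — [gevosb]
/wahusamsu/:
  1 Medial Vowel Deletion: [wahusamsu] → [wahsamsu]
  2 Nasal Assimilation: no change — [wahsamsu]
  3 Final Vowel Raising: no change — [wahsamsu]
  4 Stop Lenition: no change — [wahsamsu]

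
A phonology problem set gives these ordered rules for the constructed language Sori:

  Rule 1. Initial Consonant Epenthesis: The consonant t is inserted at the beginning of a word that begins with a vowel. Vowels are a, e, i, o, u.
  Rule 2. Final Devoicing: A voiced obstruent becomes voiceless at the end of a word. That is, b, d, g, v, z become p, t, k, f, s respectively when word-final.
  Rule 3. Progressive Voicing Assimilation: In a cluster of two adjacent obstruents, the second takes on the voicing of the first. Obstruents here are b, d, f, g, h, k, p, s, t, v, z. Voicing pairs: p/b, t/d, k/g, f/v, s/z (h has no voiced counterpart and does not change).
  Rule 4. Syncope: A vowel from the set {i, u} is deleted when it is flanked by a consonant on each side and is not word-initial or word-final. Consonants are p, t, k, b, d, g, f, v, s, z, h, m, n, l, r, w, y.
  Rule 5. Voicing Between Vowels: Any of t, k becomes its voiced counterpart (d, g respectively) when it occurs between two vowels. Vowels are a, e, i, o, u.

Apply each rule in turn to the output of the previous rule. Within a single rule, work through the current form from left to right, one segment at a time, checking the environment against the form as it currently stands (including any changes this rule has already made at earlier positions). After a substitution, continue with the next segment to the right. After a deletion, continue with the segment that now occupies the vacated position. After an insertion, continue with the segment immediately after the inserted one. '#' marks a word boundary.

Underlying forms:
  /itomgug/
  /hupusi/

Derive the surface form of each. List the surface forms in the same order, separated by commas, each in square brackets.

[ttomgk], [hpsi]

/itomgug/:
  Rule 1 Initial Consonant Epenthesis: [itomgug] → [titomgug]
  Rule 2 Final Devoicing: [titomgug] → [titomguk]
  Rule 3 Progressive Voicing Assimilation: no change — [titomguk]
  Rule 4 Syncope: [titomguk] → [ttomgk]
  Rule 5 Voicing Between Vowels: no change — [ttomgk]
/hupusi/:
  Rule 1 Initial Consonant Epenthesis: no change — [hupusi]
  Rule 2 Final Devoicing: no change — [hupusi]
  Rule 3 Progressive Voicing Assimilation: no change — [hupusi]
  Rule 4 Syncope: [hupusi] → [hpsi]
  Rule 5 Voicing Between Vowels: no change — [hpsi]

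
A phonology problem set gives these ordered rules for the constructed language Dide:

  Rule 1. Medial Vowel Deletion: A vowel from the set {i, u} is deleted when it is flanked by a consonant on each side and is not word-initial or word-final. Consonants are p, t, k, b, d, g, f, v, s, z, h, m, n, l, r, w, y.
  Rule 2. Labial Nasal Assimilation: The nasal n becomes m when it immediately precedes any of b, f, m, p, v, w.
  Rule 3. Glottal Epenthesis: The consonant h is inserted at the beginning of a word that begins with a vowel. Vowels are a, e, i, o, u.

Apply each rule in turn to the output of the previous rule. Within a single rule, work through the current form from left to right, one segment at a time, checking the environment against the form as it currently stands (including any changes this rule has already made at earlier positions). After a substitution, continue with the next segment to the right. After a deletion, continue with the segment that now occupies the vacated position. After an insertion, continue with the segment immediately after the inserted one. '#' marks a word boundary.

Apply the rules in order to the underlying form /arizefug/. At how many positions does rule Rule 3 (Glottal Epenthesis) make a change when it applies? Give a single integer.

Rule 1 Medial Vowel Deletion: [arizefug] → [arzefg]
Rule 2 Labial Nasal Assimilation: no change — [arzefg]
Rule 3 Glottal Epenthesis: [arzefg] → [harzefg]
Rule Rule 3 changed 1 position(s).

1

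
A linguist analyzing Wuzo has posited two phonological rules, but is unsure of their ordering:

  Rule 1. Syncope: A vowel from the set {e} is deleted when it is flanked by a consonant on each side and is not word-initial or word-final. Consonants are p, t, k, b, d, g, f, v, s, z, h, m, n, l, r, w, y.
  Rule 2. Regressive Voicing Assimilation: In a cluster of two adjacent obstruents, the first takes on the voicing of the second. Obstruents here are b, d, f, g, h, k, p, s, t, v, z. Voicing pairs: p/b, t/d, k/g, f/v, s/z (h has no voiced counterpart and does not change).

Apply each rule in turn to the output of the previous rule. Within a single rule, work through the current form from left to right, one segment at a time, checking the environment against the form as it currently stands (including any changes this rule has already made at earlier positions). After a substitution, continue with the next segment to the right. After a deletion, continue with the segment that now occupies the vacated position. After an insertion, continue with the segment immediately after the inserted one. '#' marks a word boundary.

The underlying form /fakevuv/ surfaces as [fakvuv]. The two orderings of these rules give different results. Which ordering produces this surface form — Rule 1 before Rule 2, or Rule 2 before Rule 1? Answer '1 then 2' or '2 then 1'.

Order 1 then 2:
  1 Syncope: [fakevuv] → [fakvuv]
  2 Regressive Voicing Assimilation: [fakvuv] → [fagvuv]
  result: [fagvuv]
Order 2 then 1:
  2 Regressive Voicing Assimilation: no change — [fakevuv]
  1 Syncope: [fakevuv] → [fakvuv]
  result: [fakvuv]

2 then 1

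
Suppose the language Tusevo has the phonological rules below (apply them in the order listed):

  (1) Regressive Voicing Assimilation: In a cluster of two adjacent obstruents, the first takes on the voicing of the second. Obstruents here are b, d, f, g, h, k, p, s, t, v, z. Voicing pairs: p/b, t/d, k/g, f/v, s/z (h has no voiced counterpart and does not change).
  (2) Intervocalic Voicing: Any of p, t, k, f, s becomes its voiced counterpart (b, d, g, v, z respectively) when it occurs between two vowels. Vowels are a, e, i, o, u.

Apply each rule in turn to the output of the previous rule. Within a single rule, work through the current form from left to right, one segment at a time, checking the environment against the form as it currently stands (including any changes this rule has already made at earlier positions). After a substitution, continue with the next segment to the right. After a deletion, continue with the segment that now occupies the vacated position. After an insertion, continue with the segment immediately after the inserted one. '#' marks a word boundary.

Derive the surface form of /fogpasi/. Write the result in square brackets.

(1) Regressive Voicing Assimilation: [fogpasi] → [fokpasi]
(2) Intervocalic Voicing: [fokpasi] → [fokpazi]

[fokpazi]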